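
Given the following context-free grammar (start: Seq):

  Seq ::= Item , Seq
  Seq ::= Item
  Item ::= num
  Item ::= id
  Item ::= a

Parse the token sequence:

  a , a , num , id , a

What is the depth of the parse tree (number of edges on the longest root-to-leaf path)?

6

[Seq [Item a] , [Seq [Item a] , [Seq [Item num] , [Seq [Item id] , [Seq [Item a]]]]]]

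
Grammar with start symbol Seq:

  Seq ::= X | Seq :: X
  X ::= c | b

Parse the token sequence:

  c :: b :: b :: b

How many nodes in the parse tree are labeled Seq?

[Seq [Seq [Seq [Seq [X c]] :: [X b]] :: [X b]] :: [X b]]

4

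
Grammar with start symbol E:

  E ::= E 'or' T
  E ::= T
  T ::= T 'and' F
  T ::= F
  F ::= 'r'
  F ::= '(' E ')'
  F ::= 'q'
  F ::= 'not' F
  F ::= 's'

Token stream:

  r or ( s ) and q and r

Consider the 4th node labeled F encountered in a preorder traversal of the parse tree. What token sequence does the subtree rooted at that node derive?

[E [E [T [F r]]] or [T [T [T [F ( [E [T [F s]]] )]] and [F q]] and [F r]]]

q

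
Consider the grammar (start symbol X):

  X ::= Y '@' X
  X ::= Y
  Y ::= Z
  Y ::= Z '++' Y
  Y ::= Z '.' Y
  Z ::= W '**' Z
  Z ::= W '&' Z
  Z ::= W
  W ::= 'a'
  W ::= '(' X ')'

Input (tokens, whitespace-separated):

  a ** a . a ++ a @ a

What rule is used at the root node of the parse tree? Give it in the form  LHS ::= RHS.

X ::= Y '@' X

[X [Y [Z [W a] ** [Z [W a]]] . [Y [Z [W a]] ++ [Y [Z [W a]]]]] @ [X [Y [Z [W a]]]]]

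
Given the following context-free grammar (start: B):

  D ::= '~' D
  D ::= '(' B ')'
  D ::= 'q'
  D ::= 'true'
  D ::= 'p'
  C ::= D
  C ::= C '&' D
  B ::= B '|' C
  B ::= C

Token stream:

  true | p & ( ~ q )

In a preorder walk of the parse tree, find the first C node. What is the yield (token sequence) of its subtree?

true

[B [B [C [D true]]] | [C [C [D p]] & [D ( [B [C [D ~ [D q]]]] )]]]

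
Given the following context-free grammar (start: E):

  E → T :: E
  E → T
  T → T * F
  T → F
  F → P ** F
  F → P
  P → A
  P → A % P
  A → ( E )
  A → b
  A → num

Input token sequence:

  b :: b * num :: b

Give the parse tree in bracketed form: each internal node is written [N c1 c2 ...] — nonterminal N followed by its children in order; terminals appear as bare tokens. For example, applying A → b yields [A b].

E
T :: E
F :: E
P :: E
A :: E
b :: E
b :: T :: E
b :: T * F :: E
b :: F * F :: E
b :: P * F :: E
b :: A * F :: E
b :: b * F :: E
b :: b * P :: E
b :: b * A :: E
b :: b * num :: E
b :: b * num :: T
b :: b * num :: F
b :: b * num :: P
b :: b * num :: A
b :: b * num :: b

[E [T [F [P [A b]]]] :: [E [T [T [F [P [A b]]]] * [F [P [A num]]]] :: [E [T [F [P [A b]]]]]]]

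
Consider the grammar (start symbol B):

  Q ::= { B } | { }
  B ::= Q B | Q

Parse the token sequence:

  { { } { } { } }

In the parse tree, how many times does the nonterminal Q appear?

[B [Q { [B [Q { }] [B [Q { }] [B [Q { }]]]] }]]

4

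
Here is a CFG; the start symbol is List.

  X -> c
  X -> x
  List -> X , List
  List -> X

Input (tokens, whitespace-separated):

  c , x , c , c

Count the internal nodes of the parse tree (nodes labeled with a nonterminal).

8

[List [X c] , [List [X x] , [List [X c] , [List [X c]]]]]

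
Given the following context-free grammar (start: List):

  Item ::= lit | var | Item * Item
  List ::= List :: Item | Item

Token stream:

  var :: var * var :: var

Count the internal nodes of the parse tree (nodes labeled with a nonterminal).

8

[List [List [List [Item var]] :: [Item [Item var] * [Item var]]] :: [Item var]]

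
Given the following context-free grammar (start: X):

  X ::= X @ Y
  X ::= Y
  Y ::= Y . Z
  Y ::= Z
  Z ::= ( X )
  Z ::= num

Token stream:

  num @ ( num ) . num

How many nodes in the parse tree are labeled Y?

[X [X [Y [Z num]]] @ [Y [Y [Z ( [X [Y [Z num]]] )]] . [Z num]]]

4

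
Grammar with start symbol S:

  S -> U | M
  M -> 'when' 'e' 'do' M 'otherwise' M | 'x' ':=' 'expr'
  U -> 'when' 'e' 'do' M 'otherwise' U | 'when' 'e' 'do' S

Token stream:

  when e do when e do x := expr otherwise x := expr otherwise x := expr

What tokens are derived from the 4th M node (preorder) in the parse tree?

x := expr

[S [M when e do [M when e do [M x := expr] otherwise [M x := expr]] otherwise [M x := expr]]]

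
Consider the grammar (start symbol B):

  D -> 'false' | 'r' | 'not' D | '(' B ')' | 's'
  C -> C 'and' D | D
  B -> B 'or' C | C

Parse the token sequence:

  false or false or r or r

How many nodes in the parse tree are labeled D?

[B [B [B [B [C [D false]]] or [C [D false]]] or [C [D r]]] or [C [D r]]]

4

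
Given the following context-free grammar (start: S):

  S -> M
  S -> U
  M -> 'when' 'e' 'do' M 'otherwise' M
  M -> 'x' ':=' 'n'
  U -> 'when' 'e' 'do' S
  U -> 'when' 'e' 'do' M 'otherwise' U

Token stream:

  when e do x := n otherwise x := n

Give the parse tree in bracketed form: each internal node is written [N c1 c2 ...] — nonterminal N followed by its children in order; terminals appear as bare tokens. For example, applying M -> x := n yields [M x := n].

[S [M when e do [M x := n] otherwise [M x := n]]]

S
M
when e do M otherwise M
when e do x := n otherwise M
when e do x := n otherwise x := n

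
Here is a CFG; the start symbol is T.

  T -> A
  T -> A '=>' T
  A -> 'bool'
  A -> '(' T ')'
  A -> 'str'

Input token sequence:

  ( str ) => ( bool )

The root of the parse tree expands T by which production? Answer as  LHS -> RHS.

[T [A ( [T [A str]] )] => [T [A ( [T [A bool]] )]]]

T -> A '=>' T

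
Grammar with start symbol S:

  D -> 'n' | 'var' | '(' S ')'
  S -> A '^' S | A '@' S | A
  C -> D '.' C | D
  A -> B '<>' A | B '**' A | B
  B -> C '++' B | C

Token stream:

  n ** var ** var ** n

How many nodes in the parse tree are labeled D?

[S [A [B [C [D n]]] ** [A [B [C [D var]]] ** [A [B [C [D var]]] ** [A [B [C [D n]]]]]]]]

4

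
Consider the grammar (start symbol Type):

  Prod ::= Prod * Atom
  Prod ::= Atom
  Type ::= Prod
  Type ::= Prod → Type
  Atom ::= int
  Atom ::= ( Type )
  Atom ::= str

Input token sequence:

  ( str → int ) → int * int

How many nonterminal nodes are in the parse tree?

14

[Type [Prod [Atom ( [Type [Prod [Atom str]] → [Type [Prod [Atom int]]]] )]] → [Type [Prod [Prod [Atom int]] * [Atom int]]]]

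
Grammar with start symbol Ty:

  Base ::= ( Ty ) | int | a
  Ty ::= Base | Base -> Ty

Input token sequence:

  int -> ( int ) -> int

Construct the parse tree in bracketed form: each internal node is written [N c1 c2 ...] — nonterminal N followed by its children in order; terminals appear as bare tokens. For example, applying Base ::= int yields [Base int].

Ty
Base -> Ty
int -> Ty
int -> Base -> Ty
int -> ( Ty ) -> Ty
int -> ( Base ) -> Ty
int -> ( int ) -> Ty
int -> ( int ) -> Base
int -> ( int ) -> int

[Ty [Base int] -> [Ty [Base ( [Ty [Base int]] )] -> [Ty [Base int]]]]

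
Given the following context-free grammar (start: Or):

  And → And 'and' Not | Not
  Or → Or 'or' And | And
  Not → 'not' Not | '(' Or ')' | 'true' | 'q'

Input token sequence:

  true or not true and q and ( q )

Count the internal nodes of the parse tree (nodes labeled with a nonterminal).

14

[Or [Or [And [Not true]]] or [And [And [And [Not not [Not true]]] and [Not q]] and [Not ( [Or [And [Not q]]] )]]]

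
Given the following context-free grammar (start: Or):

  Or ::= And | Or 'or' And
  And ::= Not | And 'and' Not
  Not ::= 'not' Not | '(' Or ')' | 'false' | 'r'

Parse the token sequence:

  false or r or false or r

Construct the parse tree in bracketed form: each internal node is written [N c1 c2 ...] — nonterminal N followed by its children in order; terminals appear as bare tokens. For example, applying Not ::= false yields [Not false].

[Or [Or [Or [Or [And [Not false]]] or [And [Not r]]] or [And [Not false]]] or [And [Not r]]]

Or
Or or And
Or or And or And
Or or And or And or And
And or And or And or And
Not or And or And or And
false or And or And or And
false or Not or And or And
false or r or And or And
false or r or Not or And
false or r or false or And
false or r or false or Not
false or r or false or r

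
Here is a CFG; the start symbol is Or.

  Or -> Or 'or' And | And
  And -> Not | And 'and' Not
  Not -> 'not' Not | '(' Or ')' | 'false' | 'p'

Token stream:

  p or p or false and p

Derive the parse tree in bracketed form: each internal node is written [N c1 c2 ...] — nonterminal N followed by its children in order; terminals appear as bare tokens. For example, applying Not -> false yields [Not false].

Or
Or or And
Or or And or And
And or And or And
Not or And or And
p or And or And
p or Not or And
p or p or And
p or p or And and Not
p or p or Not and Not
p or p or false and Not
p or p or false and p

[Or [Or [Or [And [Not p]]] or [And [Not p]]] or [And [And [Not false]] and [Not p]]]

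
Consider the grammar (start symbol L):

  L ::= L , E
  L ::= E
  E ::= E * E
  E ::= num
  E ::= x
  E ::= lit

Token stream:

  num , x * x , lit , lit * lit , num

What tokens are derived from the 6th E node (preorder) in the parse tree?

[L [L [L [L [L [E num]] , [E [E x] * [E x]]] , [E lit]] , [E [E lit] * [E lit]]] , [E num]]

lit * lit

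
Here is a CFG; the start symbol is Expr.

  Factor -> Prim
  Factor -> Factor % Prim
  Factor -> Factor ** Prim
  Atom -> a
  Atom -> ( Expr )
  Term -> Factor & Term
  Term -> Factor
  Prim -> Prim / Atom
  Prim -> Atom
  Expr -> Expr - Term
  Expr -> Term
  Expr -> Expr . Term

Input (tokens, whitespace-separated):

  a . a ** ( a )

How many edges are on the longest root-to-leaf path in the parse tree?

10

[Expr [Expr [Term [Factor [Prim [Atom a]]]]] . [Term [Factor [Factor [Prim [Atom a]]] ** [Prim [Atom ( [Expr [Term [Factor [Prim [Atom a]]]]] )]]]]]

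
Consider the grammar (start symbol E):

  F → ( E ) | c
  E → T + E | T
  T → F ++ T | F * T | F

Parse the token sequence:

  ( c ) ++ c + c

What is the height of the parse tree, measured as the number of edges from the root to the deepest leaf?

6

[E [T [F ( [E [T [F c]]] )] ++ [T [F c]]] + [E [T [F c]]]]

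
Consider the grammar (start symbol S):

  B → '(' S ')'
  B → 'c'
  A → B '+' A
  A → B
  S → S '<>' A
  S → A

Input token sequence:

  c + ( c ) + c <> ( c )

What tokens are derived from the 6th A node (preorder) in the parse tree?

c

[S [S [A [B c] + [A [B ( [S [A [B c]]] )] + [A [B c]]]]] <> [A [B ( [S [A [B c]]] )]]]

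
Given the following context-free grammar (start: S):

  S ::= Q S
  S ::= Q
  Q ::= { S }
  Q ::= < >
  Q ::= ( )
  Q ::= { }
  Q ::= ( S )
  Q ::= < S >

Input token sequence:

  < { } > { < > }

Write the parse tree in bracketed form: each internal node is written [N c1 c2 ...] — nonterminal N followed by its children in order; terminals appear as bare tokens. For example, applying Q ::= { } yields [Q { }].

[S [Q < [S [Q { }]] >] [S [Q { [S [Q < >]] }]]]

S
Q S
< S > S
< Q > S
< { } > S
< { } > Q
< { } > { S }
< { } > { Q }
< { } > { < > }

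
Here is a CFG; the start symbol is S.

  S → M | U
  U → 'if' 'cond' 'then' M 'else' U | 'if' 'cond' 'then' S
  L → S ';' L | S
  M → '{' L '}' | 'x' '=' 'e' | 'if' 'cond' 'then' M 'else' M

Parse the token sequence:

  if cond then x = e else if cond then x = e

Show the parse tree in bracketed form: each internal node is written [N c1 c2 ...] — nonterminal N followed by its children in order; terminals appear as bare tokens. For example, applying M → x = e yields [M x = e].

S
U
if cond then M else U
if cond then x = e else U
if cond then x = e else if cond then S
if cond then x = e else if cond then M
if cond then x = e else if cond then x = e

[S [U if cond then [M x = e] else [U if cond then [S [M x = e]]]]]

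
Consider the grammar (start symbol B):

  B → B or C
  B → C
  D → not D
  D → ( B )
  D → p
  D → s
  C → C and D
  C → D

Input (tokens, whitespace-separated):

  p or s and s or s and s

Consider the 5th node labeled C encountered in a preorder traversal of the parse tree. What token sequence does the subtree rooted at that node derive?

[B [B [B [C [D p]]] or [C [C [D s]] and [D s]]] or [C [C [D s]] and [D s]]]

s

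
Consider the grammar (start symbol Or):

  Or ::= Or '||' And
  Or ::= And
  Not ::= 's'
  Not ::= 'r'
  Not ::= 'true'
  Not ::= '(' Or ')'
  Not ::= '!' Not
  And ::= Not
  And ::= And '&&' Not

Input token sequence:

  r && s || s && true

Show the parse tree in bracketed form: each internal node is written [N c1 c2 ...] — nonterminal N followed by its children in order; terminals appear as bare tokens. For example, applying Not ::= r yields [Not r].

[Or [Or [And [And [Not r]] && [Not s]]] || [And [And [Not s]] && [Not true]]]

Or
Or || And
And || And
And && Not || And
Not && Not || And
r && Not || And
r && s || And
r && s || And && Not
r && s || Not && Not
r && s || s && Not
r && s || s && true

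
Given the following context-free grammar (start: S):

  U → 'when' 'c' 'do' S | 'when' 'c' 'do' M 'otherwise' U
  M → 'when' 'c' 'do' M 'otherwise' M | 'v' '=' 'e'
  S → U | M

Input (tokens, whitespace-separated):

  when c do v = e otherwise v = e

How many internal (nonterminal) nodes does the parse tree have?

4

[S [M when c do [M v = e] otherwise [M v = e]]]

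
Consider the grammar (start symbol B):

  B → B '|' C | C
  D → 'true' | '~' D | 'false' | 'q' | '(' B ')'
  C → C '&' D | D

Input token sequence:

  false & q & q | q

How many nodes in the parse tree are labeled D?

[B [B [C [C [C [D false]] & [D q]] & [D q]]] | [C [D q]]]

4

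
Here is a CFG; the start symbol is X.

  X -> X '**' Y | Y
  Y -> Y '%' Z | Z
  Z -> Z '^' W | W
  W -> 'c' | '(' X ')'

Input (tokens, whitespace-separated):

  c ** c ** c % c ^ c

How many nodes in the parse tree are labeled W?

5

[X [X [X [Y [Z [W c]]]] ** [Y [Z [W c]]]] ** [Y [Y [Z [W c]]] % [Z [Z [W c]] ^ [W c]]]]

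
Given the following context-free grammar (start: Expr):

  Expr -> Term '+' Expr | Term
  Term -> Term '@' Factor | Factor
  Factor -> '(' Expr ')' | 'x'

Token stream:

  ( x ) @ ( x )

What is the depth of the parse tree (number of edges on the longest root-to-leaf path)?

7

[Expr [Term [Term [Factor ( [Expr [Term [Factor x]]] )]] @ [Factor ( [Expr [Term [Factor x]]] )]]]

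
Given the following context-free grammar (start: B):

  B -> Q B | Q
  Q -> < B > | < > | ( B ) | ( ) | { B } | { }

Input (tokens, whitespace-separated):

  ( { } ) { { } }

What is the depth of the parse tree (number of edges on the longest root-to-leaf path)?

5

[B [Q ( [B [Q { }]] )] [B [Q { [B [Q { }]] }]]]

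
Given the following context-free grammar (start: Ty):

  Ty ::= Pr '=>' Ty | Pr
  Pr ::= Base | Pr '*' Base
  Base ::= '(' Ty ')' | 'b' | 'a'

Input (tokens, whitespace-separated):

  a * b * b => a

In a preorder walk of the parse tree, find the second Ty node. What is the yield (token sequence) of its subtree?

[Ty [Pr [Pr [Pr [Base a]] * [Base b]] * [Base b]] => [Ty [Pr [Base a]]]]

a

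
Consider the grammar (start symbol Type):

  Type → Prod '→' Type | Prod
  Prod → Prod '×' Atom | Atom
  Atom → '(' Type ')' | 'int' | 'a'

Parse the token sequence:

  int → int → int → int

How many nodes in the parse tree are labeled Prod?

[Type [Prod [Atom int]] → [Type [Prod [Atom int]] → [Type [Prod [Atom int]] → [Type [Prod [Atom int]]]]]]

4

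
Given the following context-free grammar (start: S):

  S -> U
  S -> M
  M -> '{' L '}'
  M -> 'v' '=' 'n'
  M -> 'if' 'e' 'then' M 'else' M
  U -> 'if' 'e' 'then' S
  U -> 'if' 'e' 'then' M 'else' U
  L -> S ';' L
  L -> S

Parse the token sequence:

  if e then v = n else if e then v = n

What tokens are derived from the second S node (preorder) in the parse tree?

[S [U if e then [M v = n] else [U if e then [S [M v = n]]]]]

v = n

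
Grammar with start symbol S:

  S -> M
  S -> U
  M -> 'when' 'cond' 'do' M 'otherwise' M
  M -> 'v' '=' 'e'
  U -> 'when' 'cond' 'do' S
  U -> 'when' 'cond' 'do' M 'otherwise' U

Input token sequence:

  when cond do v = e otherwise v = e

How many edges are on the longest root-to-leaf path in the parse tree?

3

[S [M when cond do [M v = e] otherwise [M v = e]]]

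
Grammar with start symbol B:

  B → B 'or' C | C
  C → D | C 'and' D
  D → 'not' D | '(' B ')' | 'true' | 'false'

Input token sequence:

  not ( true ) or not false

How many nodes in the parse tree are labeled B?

3

[B [B [C [D not [D ( [B [C [D true]]] )]]]] or [C [D not [D false]]]]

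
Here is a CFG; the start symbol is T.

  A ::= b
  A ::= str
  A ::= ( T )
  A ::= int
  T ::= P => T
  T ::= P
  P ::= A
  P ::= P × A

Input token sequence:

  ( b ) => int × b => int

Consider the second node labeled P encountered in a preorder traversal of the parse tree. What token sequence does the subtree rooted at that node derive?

b

[T [P [A ( [T [P [A b]]] )]] => [T [P [P [A int]] × [A b]] => [T [P [A int]]]]]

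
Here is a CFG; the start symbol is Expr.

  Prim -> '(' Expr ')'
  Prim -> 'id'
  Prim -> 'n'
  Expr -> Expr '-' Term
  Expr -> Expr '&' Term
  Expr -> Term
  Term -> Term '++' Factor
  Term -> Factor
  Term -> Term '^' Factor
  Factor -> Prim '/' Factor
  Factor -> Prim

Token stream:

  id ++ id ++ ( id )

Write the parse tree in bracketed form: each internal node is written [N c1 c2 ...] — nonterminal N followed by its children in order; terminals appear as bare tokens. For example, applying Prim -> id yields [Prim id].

Expr
Term
Term ++ Factor
Term ++ Factor ++ Factor
Factor ++ Factor ++ Factor
Prim ++ Factor ++ Factor
id ++ Factor ++ Factor
id ++ Prim ++ Factor
id ++ id ++ Factor
id ++ id ++ Prim
id ++ id ++ ( Expr )
id ++ id ++ ( Term )
id ++ id ++ ( Factor )
id ++ id ++ ( Prim )
id ++ id ++ ( id )

[Expr [Term [Term [Term [Factor [Prim id]]] ++ [Factor [Prim id]]] ++ [Factor [Prim ( [Expr [Term [Factor [Prim id]]]] )]]]]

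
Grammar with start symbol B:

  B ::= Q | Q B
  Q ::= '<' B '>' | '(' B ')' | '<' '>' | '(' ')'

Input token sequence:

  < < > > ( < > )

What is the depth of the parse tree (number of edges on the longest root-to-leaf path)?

[B [Q < [B [Q < >]] >] [B [Q ( [B [Q < >]] )]]]

5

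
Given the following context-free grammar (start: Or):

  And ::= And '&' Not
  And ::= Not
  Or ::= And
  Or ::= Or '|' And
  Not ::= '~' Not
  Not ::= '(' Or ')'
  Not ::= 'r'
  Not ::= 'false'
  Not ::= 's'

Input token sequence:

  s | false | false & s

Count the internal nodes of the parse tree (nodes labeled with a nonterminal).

11

[Or [Or [Or [And [Not s]]] | [And [Not false]]] | [And [And [Not false]] & [Not s]]]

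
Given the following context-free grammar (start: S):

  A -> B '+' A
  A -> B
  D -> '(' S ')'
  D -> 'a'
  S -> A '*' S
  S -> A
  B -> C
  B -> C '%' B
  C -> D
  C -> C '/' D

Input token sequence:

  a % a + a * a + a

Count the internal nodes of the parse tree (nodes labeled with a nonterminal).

21

[S [A [B [C [D a]] % [B [C [D a]]]] + [A [B [C [D a]]]]] * [S [A [B [C [D a]]] + [A [B [C [D a]]]]]]]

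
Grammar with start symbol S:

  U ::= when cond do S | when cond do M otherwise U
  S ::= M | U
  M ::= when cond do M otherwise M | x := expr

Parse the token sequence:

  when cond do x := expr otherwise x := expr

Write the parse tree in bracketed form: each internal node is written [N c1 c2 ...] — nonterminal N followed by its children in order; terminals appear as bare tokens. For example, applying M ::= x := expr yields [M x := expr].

S
M
when cond do M otherwise M
when cond do x := expr otherwise M
when cond do x := expr otherwise x := expr

[S [M when cond do [M x := expr] otherwise [M x := expr]]]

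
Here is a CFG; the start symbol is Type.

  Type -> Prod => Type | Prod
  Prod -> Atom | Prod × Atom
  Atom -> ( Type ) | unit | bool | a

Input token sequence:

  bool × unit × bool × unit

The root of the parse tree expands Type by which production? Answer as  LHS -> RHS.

[Type [Prod [Prod [Prod [Prod [Atom bool]] × [Atom unit]] × [Atom bool]] × [Atom unit]]]

Type -> Prod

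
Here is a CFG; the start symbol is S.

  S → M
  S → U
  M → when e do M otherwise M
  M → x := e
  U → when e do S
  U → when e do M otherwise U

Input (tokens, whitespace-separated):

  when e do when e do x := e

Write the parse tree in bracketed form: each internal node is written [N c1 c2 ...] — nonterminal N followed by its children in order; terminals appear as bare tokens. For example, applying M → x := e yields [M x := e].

S
U
when e do S
when e do U
when e do when e do S
when e do when e do M
when e do when e do x := e

[S [U when e do [S [U when e do [S [M x := e]]]]]]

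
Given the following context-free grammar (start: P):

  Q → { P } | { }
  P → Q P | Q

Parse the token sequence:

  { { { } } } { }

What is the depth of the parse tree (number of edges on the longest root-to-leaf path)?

[P [Q { [P [Q { [P [Q { }]] }]] }] [P [Q { }]]]

6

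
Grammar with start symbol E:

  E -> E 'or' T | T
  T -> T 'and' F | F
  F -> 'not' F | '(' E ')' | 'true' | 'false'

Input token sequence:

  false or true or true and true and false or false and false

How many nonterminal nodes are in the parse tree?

18

[E [E [E [E [T [F false]]] or [T [F true]]] or [T [T [T [F true]] and [F true]] and [F false]]] or [T [T [F false]] and [F false]]]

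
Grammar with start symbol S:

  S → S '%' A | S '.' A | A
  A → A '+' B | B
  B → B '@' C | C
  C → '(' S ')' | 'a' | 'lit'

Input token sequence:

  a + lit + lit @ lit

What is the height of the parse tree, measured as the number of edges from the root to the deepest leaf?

6

[S [A [A [A [B [C a]]] + [B [C lit]]] + [B [B [C lit]] @ [C lit]]]]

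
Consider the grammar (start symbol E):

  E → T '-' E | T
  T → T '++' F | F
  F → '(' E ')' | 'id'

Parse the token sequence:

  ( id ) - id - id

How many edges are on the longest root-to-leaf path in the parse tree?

6

[E [T [F ( [E [T [F id]]] )]] - [E [T [F id]] - [E [T [F id]]]]]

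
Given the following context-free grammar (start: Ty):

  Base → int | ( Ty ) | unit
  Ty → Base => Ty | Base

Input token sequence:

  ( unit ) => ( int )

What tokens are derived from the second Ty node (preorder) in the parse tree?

[Ty [Base ( [Ty [Base unit]] )] => [Ty [Base ( [Ty [Base int]] )]]]

unit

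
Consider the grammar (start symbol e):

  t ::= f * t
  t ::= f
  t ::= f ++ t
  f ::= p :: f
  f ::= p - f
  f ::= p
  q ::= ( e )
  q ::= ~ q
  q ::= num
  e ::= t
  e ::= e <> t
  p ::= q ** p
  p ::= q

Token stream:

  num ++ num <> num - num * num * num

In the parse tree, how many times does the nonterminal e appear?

[e [e [t [f [p [q num]]] ++ [t [f [p [q num]]]]]] <> [t [f [p [q num]] - [f [p [q num]]]] * [t [f [p [q num]]] * [t [f [p [q num]]]]]]]

2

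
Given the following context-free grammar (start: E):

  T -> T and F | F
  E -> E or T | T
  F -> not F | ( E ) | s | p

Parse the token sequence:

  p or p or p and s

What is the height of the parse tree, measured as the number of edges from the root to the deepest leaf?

5

[E [E [E [T [F p]]] or [T [F p]]] or [T [T [F p]] and [F s]]]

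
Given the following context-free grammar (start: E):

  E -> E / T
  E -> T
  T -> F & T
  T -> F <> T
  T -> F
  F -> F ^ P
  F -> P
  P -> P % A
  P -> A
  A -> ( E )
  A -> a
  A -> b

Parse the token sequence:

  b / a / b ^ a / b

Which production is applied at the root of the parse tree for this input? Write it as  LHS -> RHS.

E -> E / T

[E [E [E [E [T [F [P [A b]]]]] / [T [F [P [A a]]]]] / [T [F [F [P [A b]]] ^ [P [A a]]]]] / [T [F [P [A b]]]]]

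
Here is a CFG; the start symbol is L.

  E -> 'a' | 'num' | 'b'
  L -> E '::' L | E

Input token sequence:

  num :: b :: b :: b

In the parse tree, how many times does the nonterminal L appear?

4

[L [E num] :: [L [E b] :: [L [E b] :: [L [E b]]]]]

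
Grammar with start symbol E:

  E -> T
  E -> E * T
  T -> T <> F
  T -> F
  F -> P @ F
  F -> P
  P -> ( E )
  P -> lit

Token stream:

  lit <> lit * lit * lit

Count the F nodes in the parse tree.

4

[E [E [E [T [T [F [P lit]]] <> [F [P lit]]]] * [T [F [P lit]]]] * [T [F [P lit]]]]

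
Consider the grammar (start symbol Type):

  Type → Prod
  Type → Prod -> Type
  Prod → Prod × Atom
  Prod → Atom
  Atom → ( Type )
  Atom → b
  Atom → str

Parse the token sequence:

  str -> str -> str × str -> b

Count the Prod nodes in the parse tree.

[Type [Prod [Atom str]] -> [Type [Prod [Atom str]] -> [Type [Prod [Prod [Atom str]] × [Atom str]] -> [Type [Prod [Atom b]]]]]]

5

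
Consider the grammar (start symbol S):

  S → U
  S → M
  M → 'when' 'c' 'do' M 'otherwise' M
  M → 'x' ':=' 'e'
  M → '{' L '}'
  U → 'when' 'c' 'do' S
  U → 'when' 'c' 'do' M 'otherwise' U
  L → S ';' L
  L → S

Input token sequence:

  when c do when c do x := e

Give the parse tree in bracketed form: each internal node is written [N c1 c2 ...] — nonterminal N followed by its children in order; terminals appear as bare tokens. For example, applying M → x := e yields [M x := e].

[S [U when c do [S [U when c do [S [M x := e]]]]]]

S
U
when c do S
when c do U
when c do when c do S
when c do when c do M
when c do when c do x := e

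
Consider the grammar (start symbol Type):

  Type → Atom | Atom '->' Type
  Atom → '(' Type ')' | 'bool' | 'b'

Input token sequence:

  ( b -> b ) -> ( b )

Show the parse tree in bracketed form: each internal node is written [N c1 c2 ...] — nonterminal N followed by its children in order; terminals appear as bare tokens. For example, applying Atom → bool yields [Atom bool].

[Type [Atom ( [Type [Atom b] -> [Type [Atom b]]] )] -> [Type [Atom ( [Type [Atom b]] )]]]

Type
Atom -> Type
( Type ) -> Type
( Atom -> Type ) -> Type
( b -> Type ) -> Type
( b -> Atom ) -> Type
( b -> b ) -> Type
( b -> b ) -> Atom
( b -> b ) -> ( Type )
( b -> b ) -> ( Atom )
( b -> b ) -> ( b )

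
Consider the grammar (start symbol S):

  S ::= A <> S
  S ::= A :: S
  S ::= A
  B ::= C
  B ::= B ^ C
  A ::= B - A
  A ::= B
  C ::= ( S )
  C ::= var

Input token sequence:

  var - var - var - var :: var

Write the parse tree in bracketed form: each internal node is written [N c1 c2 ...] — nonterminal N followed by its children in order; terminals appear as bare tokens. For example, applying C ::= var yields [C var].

[S [A [B [C var]] - [A [B [C var]] - [A [B [C var]] - [A [B [C var]]]]]] :: [S [A [B [C var]]]]]

S
A :: S
B - A :: S
C - A :: S
var - A :: S
var - B - A :: S
var - C - A :: S
var - var - A :: S
var - var - B - A :: S
var - var - C - A :: S
var - var - var - A :: S
var - var - var - B :: S
var - var - var - C :: S
var - var - var - var :: S
var - var - var - var :: A
var - var - var - var :: B
var - var - var - var :: C
var - var - var - var :: var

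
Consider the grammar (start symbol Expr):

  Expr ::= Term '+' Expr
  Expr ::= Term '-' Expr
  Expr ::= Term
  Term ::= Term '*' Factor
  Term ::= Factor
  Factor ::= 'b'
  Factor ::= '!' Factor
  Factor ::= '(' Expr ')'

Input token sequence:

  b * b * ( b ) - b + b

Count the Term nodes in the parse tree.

[Expr [Term [Term [Term [Factor b]] * [Factor b]] * [Factor ( [Expr [Term [Factor b]]] )]] - [Expr [Term [Factor b]] + [Expr [Term [Factor b]]]]]

6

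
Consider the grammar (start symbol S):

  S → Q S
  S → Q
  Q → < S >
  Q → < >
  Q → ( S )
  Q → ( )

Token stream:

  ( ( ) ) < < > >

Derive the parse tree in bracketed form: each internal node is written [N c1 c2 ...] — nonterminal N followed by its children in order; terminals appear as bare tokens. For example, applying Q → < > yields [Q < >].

S
Q S
( S ) S
( Q ) S
( ( ) ) S
( ( ) ) Q
( ( ) ) < S >
( ( ) ) < Q >
( ( ) ) < < > >

[S [Q ( [S [Q ( )]] )] [S [Q < [S [Q < >]] >]]]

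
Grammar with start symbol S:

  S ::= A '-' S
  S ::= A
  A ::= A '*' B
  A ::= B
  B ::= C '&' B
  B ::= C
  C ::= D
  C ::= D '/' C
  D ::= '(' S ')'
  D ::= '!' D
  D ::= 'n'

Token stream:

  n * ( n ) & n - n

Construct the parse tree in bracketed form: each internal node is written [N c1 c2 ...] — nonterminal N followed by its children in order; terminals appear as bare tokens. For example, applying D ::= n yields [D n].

S
A - S
A * B - S
B * B - S
C * B - S
D * B - S
n * B - S
n * C & B - S
n * D & B - S
n * ( S ) & B - S
n * ( A ) & B - S
n * ( B ) & B - S
n * ( C ) & B - S
n * ( D ) & B - S
n * ( n ) & B - S
n * ( n ) & C - S
n * ( n ) & D - S
n * ( n ) & n - S
n * ( n ) & n - A
n * ( n ) & n - B
n * ( n ) & n - C
n * ( n ) & n - D
n * ( n ) & n - n

[S [A [A [B [C [D n]]]] * [B [C [D ( [S [A [B [C [D n]]]]] )]] & [B [C [D n]]]]] - [S [A [B [C [D n]]]]]]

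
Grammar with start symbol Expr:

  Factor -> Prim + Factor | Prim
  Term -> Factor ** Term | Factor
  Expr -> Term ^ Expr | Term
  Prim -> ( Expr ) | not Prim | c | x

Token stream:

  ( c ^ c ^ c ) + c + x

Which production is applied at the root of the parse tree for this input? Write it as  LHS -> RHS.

Expr -> Term

[Expr [Term [Factor [Prim ( [Expr [Term [Factor [Prim c]]] ^ [Expr [Term [Factor [Prim c]]] ^ [Expr [Term [Factor [Prim c]]]]]] )] + [Factor [Prim c] + [Factor [Prim x]]]]]]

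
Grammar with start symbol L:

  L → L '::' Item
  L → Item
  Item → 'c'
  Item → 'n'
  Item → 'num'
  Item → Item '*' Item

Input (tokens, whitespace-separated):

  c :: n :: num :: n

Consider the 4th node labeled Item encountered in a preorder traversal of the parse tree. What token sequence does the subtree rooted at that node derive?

n

[L [L [L [L [Item c]] :: [Item n]] :: [Item num]] :: [Item n]]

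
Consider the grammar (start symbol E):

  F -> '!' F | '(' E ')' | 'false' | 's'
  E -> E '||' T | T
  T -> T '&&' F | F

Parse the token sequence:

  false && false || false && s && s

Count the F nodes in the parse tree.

5

[E [E [T [T [F false]] && [F false]]] || [T [T [T [F false]] && [F s]] && [F s]]]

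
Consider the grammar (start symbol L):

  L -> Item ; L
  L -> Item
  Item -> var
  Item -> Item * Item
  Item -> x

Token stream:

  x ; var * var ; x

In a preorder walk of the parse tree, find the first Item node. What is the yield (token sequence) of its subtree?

x

[L [Item x] ; [L [Item [Item var] * [Item var]] ; [L [Item x]]]]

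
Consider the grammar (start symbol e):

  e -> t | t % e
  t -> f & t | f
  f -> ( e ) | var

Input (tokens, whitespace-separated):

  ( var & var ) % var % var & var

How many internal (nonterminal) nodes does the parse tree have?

[e [t [f ( [e [t [f var] & [t [f var]]]] )]] % [e [t [f var]] % [e [t [f var] & [t [f var]]]]]]

16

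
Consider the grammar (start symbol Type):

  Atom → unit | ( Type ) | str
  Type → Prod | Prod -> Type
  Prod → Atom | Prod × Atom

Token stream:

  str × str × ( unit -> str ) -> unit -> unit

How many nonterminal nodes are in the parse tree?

19

[Type [Prod [Prod [Prod [Atom str]] × [Atom str]] × [Atom ( [Type [Prod [Atom unit]] -> [Type [Prod [Atom str]]]] )]] -> [Type [Prod [Atom unit]] -> [Type [Prod [Atom unit]]]]]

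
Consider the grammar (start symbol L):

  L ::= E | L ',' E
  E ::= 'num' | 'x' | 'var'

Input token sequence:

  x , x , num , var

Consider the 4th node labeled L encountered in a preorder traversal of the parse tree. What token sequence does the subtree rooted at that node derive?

x

[L [L [L [L [E x]] , [E x]] , [E num]] , [E var]]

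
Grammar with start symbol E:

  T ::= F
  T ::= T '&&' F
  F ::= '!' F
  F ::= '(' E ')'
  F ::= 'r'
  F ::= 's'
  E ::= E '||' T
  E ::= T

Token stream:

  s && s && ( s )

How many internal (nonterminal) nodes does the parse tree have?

10

[E [T [T [T [F s]] && [F s]] && [F ( [E [T [F s]]] )]]]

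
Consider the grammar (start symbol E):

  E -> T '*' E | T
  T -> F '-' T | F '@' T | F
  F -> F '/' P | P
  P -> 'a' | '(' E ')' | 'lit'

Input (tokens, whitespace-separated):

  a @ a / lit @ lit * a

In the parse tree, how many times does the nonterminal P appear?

[E [T [F [P a]] @ [T [F [F [P a]] / [P lit]] @ [T [F [P lit]]]]] * [E [T [F [P a]]]]]

5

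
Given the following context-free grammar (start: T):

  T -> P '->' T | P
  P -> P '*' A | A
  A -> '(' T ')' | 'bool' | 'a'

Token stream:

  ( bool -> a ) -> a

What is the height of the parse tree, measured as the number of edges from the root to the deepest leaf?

[T [P [A ( [T [P [A bool]] -> [T [P [A a]]]] )]] -> [T [P [A a]]]]

7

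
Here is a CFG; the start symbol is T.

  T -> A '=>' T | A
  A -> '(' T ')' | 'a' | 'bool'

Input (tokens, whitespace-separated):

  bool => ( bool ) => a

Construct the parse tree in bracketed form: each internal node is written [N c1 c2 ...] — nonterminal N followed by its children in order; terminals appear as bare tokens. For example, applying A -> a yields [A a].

T
A => T
bool => T
bool => A => T
bool => ( T ) => T
bool => ( A ) => T
bool => ( bool ) => T
bool => ( bool ) => A
bool => ( bool ) => a

[T [A bool] => [T [A ( [T [A bool]] )] => [T [A a]]]]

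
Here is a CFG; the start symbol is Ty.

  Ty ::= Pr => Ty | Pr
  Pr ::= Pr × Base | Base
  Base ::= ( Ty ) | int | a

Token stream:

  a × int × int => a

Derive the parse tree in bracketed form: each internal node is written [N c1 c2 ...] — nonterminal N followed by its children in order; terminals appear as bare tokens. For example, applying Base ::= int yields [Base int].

[Ty [Pr [Pr [Pr [Base a]] × [Base int]] × [Base int]] => [Ty [Pr [Base a]]]]

Ty
Pr => Ty
Pr × Base => Ty
Pr × Base × Base => Ty
Base × Base × Base => Ty
a × Base × Base => Ty
a × int × Base => Ty
a × int × int => Ty
a × int × int => Pr
a × int × int => Base
a × int × int => a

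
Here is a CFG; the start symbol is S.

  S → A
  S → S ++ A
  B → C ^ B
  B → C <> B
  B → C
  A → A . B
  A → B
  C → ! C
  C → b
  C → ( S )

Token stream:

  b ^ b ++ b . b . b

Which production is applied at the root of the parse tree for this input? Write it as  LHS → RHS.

[S [S [A [B [C b] ^ [B [C b]]]]] ++ [A [A [A [B [C b]]] . [B [C b]]] . [B [C b]]]]

S → S ++ A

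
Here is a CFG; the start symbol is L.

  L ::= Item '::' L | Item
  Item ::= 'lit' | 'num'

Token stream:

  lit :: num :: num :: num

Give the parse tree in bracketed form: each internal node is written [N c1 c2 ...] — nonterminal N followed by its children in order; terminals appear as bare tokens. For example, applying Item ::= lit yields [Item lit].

[L [Item lit] :: [L [Item num] :: [L [Item num] :: [L [Item num]]]]]

L
Item :: L
lit :: L
lit :: Item :: L
lit :: num :: L
lit :: num :: Item :: L
lit :: num :: num :: L
lit :: num :: num :: Item
lit :: num :: num :: num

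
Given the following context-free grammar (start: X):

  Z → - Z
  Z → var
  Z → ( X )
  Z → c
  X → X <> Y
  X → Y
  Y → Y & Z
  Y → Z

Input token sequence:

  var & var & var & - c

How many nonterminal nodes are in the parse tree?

10

[X [Y [Y [Y [Y [Z var]] & [Z var]] & [Z var]] & [Z - [Z c]]]]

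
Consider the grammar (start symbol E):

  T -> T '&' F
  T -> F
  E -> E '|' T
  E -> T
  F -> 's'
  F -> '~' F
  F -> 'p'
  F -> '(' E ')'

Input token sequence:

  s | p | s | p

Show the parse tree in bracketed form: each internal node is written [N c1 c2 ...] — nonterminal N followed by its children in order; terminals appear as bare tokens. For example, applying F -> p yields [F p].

E
E | T
E | T | T
E | T | T | T
T | T | T | T
F | T | T | T
s | T | T | T
s | F | T | T
s | p | T | T
s | p | F | T
s | p | s | T
s | p | s | F
s | p | s | p

[E [E [E [E [T [F s]]] | [T [F p]]] | [T [F s]]] | [T [F p]]]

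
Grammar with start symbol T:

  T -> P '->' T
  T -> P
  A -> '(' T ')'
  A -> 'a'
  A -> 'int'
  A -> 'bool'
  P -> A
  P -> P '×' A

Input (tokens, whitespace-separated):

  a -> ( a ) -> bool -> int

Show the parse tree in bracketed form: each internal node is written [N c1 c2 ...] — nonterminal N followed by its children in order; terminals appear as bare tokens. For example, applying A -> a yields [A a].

[T [P [A a]] -> [T [P [A ( [T [P [A a]]] )]] -> [T [P [A bool]] -> [T [P [A int]]]]]]

T
P -> T
A -> T
a -> T
a -> P -> T
a -> A -> T
a -> ( T ) -> T
a -> ( P ) -> T
a -> ( A ) -> T
a -> ( a ) -> T
a -> ( a ) -> P -> T
a -> ( a ) -> A -> T
a -> ( a ) -> bool -> T
a -> ( a ) -> bool -> P
a -> ( a ) -> bool -> A
a -> ( a ) -> bool -> int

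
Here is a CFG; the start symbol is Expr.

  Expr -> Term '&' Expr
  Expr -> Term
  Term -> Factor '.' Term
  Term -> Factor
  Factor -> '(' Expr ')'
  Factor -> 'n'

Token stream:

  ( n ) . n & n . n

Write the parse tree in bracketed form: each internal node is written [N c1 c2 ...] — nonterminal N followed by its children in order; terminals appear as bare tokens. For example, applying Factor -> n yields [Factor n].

Expr
Term & Expr
Factor . Term & Expr
( Expr ) . Term & Expr
( Term ) . Term & Expr
( Factor ) . Term & Expr
( n ) . Term & Expr
( n ) . Factor & Expr
( n ) . n & Expr
( n ) . n & Term
( n ) . n & Factor . Term
( n ) . n & n . Term
( n ) . n & n . Factor
( n ) . n & n . n

[Expr [Term [Factor ( [Expr [Term [Factor n]]] )] . [Term [Factor n]]] & [Expr [Term [Factor n] . [Term [Factor n]]]]]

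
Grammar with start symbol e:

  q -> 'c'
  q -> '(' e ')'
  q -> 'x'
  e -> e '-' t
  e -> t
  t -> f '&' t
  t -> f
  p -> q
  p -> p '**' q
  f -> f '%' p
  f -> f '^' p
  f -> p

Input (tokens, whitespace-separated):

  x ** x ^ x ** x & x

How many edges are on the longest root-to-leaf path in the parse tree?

[e [t [f [f [p [p [q x]] ** [q x]]] ^ [p [p [q x]] ** [q x]]] & [t [f [p [q x]]]]]]

7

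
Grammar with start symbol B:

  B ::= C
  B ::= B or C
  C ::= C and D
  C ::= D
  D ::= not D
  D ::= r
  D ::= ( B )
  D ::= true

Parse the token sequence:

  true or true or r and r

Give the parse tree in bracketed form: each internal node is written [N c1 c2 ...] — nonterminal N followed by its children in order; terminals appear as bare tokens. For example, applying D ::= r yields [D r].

[B [B [B [C [D true]]] or [C [D true]]] or [C [C [D r]] and [D r]]]

B
B or C
B or C or C
C or C or C
D or C or C
true or C or C
true or D or C
true or true or C
true or true or C and D
true or true or D and D
true or true or r and D
true or true or r and r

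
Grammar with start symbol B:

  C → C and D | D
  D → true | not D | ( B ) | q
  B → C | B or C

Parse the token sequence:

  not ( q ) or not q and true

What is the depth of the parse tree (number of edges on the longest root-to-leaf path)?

[B [B [C [D not [D ( [B [C [D q]]] )]]]] or [C [C [D not [D q]]] and [D true]]]

8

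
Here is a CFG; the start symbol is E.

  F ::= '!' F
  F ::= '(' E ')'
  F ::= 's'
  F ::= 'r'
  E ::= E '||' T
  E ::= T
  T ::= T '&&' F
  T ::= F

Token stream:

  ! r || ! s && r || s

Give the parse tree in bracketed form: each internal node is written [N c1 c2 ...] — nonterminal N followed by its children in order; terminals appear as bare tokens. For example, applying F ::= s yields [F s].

E
E || T
E || T || T
T || T || T
F || T || T
! F || T || T
! r || T || T
! r || T && F || T
! r || F && F || T
! r || ! F && F || T
! r || ! s && F || T
! r || ! s && r || T
! r || ! s && r || F
! r || ! s && r || s

[E [E [E [T [F ! [F r]]]] || [T [T [F ! [F s]]] && [F r]]] || [T [F s]]]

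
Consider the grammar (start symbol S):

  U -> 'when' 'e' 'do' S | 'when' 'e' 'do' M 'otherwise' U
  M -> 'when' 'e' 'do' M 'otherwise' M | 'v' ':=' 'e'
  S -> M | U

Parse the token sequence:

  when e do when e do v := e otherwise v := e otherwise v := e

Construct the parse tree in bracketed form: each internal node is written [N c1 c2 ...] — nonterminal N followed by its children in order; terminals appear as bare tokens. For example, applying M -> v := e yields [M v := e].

[S [M when e do [M when e do [M v := e] otherwise [M v := e]] otherwise [M v := e]]]

S
M
when e do M otherwise M
when e do when e do M otherwise M otherwise M
when e do when e do v := e otherwise M otherwise M
when e do when e do v := e otherwise v := e otherwise M
when e do when e do v := e otherwise v := e otherwise v := e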